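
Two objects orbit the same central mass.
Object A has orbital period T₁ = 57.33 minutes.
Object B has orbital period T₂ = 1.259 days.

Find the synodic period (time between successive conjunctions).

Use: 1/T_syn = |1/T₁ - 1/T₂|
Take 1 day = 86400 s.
T₁ = 57.33 minutes = 3439.8 s
T₂ = 1.259 days = 108778 s
1/T₁ = 0.000290715 s⁻¹
1/T₂ = 9.19307 × 10^-6 s⁻¹
|1/T₁ − 1/T₂| = 0.000281522 s⁻¹
T_syn = 1 / |1/T₁ − 1/T₂| = 3552.13 s ≈ 59.2 minutes

Final answer: T_syn = 59.2 minutes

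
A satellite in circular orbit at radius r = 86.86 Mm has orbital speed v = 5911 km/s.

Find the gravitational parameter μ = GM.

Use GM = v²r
r = 86.86 Mm = 8.686 × 10^7 m
v = 5911 km/s = 5.911 × 10^6 m/s
v² = 3.49399 × 10^13 m²/s²
GM = v²r = 3.49399 × 10^13 × 8.686 × 10^7 = 3.03488 × 10^21 m³/s²
GM ≈ 3.035 × 10^21 m³/s²

Final answer: GM = 3.035 × 10^21 m³/s²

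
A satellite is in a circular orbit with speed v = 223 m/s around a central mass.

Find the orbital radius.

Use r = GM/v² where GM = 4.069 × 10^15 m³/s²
v = 223 m/s
GM = 4.069 × 10^15 m³/s²
v² = 49729 m²/s²
r = GM/v² = (4.069 × 10^15) / 49729 = 8.18235 × 10^10 m ≈ 81.82 Gm

Final answer: 81.82 Gm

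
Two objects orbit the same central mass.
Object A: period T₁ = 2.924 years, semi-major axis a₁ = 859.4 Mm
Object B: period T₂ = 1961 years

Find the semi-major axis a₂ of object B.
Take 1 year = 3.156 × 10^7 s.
T₁ = 2.924 years = 9.22814 × 10^7 s
T₂ = 1961 years = 6.18892 × 10^10 s
a₁ = 859.4 Mm = 8.594 × 10^8 m
Kepler's third law: (T₂/T₁)² = (a₂/a₁)³  ⇒  a₂ = a₁ (T₂/T₁)^(2/3)
T₂/T₁ = 670.657
(T₂/T₁)^(2/3) = 76.6185
a₂ = 8.594 × 10^8 m × 76.6185 = 6.58459 × 10^10 m ≈ 65.85 Gm

Final answer: a₂ = 65.85 Gm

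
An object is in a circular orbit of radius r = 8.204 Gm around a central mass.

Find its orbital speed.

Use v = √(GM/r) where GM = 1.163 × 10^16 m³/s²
r = 8.204 Gm = 8.204 × 10^9 m
GM = 1.163 × 10^16 m³/s²
GM/r = (1.163 × 10^16) / (8.204 × 10^9) = 1.4176 × 10^6 m²/s²
v = √(GM/r) = 1190.63 m/s ≈ 1.191 km/s

Final answer: 1.191 km/s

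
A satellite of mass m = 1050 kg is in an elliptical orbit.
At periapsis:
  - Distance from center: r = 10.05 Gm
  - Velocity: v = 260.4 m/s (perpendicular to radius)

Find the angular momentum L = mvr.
r = 10.05 Gm = 1.005 × 10^10 m
v = 260.4 m/s
vr = 260.4 × 1.005 × 10^10 = 2.61702 × 10^12 m²/s
L = m × vr = 1050 × 2.61702 × 10^12 = 2.74787 × 10^15 kg·m²/s ≈ 2.748 × 10^15 kg·m²/s

Final answer: L = 2.748 × 10^15 kg·m²/s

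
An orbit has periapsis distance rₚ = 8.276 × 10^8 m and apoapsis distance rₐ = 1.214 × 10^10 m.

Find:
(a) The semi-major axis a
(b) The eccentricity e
rₚ = 8.276 × 10^8 m
rₐ = 1.214 × 10^10 m
(a) a = (rₚ + rₐ)/2 = 6.4838 × 10^9 m ≈ 6.484 × 10^9 m
(b) e = (rₐ − rₚ)/(rₐ + rₚ) = (1.13124 × 10^10) / (1.29676 × 10^10) = 0.872359

Final answer:
(a) a = 6.484 × 10^9 m
(b) e = 0.8724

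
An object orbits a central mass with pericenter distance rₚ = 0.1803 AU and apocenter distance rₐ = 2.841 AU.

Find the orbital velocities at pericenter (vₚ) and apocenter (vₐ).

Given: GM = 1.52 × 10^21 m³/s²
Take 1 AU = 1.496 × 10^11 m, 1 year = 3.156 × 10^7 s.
rₚ = 0.1803 AU = 2.69729 × 10^10 m
rₐ = 2.841 AU = 4.25014 × 10^11 m
GM = 1.52 × 10^21 m³/s²
a = (rₚ + rₐ)/2 = 2.25993 × 10^11 m
Vis-viva: v² = GM (2/r − 1/a)
vₚ² = 1.52 × 10^21 × (7.41486 × 10^-11 − 4.42491 × 10^-12) = 1.0598 × 10^11 m²/s²
vₚ = 325546 m/s ≈ 68.68 AU/year
vₐ² = 1.52 × 10^21 × (4.70573 × 10^-12 − 4.42491 × 10^-12) = 4.26847 × 10^8 m²/s²
vₐ = 20660.3 m/s ≈ 4.359 AU/year

Final answer: vₚ = 68.68 AU/year, vₐ = 4.359 AU/year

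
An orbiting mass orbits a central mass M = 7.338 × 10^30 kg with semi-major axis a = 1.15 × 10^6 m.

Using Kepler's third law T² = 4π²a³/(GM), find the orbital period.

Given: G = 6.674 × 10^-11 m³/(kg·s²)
M = 7.338 × 10^30 kg
GM = G × M = 6.674 × 10^-11 × 7.338 × 10^30 = 4.89738 × 10^20 m³/s²
a = 1.15 × 10^6 m
a³ = 1.52088 × 10^18 m³
T = 2π √(a³/GM) = 2π √((1.52088 × 10^18) / (4.89738 × 10^20)) = 2π × 0.0557269 s
T = 0.350142 s ≈ 0.3501 seconds

Final answer: 0.3501 seconds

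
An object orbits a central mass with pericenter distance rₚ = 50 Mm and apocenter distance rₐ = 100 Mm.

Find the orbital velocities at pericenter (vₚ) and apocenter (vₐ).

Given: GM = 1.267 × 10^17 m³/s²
rₚ = 50 Mm = 5 × 10^7 m
rₐ = 100 Mm = 1 × 10^8 m
GM = 1.267 × 10^17 m³/s²
a = (rₚ + rₐ)/2 = 7.5 × 10^7 m
Vis-viva: v² = GM (2/r − 1/a)
vₚ² = 1.267 × 10^17 × (4 × 10^-8 − 1.33333 × 10^-8) = 3.37867 × 10^9 m²/s²
vₚ = 58126.3 m/s ≈ 58.13 km/s
vₐ² = 1.267 × 10^17 × (2 × 10^-8 − 1.33333 × 10^-8) = 8.44667 × 10^8 m²/s²
vₐ = 29063.1 m/s ≈ 29.06 km/s

Final answer: vₚ = 58.13 km/s, vₐ = 29.06 km/s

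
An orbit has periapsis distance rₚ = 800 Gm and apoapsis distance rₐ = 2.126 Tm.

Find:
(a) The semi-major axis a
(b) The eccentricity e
rₚ = 800 Gm = 8 × 10^11 m
rₐ = 2.126 Tm = 2.126 × 10^12 m
(a) a = (rₚ + rₐ)/2 = 1.463 × 10^12 m ≈ 1.463 Tm
(b) e = (rₐ − rₚ)/(rₐ + rₚ) = (1.326 × 10^12) / (2.926 × 10^12) = 0.453178

Final answer:
(a) a = 1.463 Tm
(b) e = 0.4532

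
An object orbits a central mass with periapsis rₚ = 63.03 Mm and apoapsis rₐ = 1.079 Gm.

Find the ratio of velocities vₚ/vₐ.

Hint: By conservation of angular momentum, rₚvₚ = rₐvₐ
rₚ = 63.03 Mm = 6.303 × 10^7 m
rₐ = 1.079 Gm = 1.079 × 10^9 m
rₚvₚ = rₐvₐ  ⇒  vₚ/vₐ = rₐ/rₚ
vₚ/vₐ = (1.079 × 10^9) / (6.303 × 10^7) = 17.1188

Final answer: vₚ/vₐ = 17.12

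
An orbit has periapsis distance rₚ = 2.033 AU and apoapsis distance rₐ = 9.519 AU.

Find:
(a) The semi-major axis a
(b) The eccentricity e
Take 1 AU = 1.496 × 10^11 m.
rₚ = 2.033 AU = 3.04137 × 10^11 m
rₐ = 9.519 AU = 1.42404 × 10^12 m
(a) a = (rₚ + rₐ)/2 = 8.6409 × 10^11 m ≈ 5.776 AU
(b) e = (rₐ − rₚ)/(rₐ + rₚ) = (1.11991 × 10^12) / (1.72818 × 10^12) = 0.648026

Final answer:
(a) a = 5.776 AU
(b) e = 0.648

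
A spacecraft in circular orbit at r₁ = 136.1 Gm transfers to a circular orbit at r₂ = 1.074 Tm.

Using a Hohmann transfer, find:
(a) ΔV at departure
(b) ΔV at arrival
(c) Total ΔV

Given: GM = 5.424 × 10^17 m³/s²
r₁ = 136.1 Gm = 1.361 × 10^11 m
r₂ = 1.074 Tm = 1.074 × 10^12 m
GM = 5.424 × 10^17 m³/s²
Transfer ellipse: a_t = (r₁ + r₂)/2 = 6.0505 × 10^11 m
Circular speed at r₁: v₁ = √(GM/r₁) = 1996.32 m/s
Transfer speed at r₁ (periapsis): v₁ₜ = √(GM(2/r₁ − 1/a_t)) = 2659.73 m/s
(a) ΔV₁ = v₁ₜ − v₁ = 663.406 m/s ≈ 663.4 m/s
Circular speed at r₂: v₂ = √(GM/r₂) = 710.653 m/s
Transfer speed at r₂ (apoapsis): v₂ₜ = √(GM(2/r₂ − 1/a_t)) = 337.048 m/s
(b) ΔV₂ = v₂ − v₂ₜ = 373.606 m/s ≈ 373.6 m/s
(c) ΔV_total = ΔV₁ + ΔV₂ = 1037.01 m/s ≈ 1.037 km/s

Final answer:
(a) ΔV₁ = 663.4 m/s
(b) ΔV₂ = 373.6 m/s
(c) ΔV_total = 1.037 km/s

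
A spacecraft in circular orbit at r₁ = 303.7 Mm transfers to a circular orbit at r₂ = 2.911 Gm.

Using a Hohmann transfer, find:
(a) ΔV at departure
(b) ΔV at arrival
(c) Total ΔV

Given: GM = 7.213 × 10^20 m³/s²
r₁ = 303.7 Mm = 3.037 × 10^8 m
r₂ = 2.911 Gm = 2.911 × 10^9 m
GM = 7.213 × 10^20 m³/s²
Transfer ellipse: a_t = (r₁ + r₂)/2 = 1.60735 × 10^9 m
Circular speed at r₁: v₁ = √(GM/r₁) = 1.54112 × 10^6 m/s
Transfer speed at r₁ (periapsis): v₁ₜ = √(GM(2/r₁ − 1/a_t)) = 2.07397 × 10^6 m/s
(a) ΔV₁ = v₁ₜ − v₁ = 532848 m/s ≈ 532.8 km/s
Circular speed at r₂: v₂ = √(GM/r₂) = 497779 m/s
Transfer speed at r₂ (apoapsis): v₂ₜ = √(GM(2/r₂ − 1/a_t)) = 216373 m/s
(b) ΔV₂ = v₂ − v₂ₜ = 281406 m/s ≈ 281.4 km/s
(c) ΔV_total = ΔV₁ + ΔV₂ = 814254 m/s ≈ 814.3 km/s

Final answer:
(a) ΔV₁ = 532.8 km/s
(b) ΔV₂ = 281.4 km/s
(c) ΔV_total = 814.3 km/s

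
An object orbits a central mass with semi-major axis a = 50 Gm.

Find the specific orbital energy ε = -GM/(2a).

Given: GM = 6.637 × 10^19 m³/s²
a = 50 Gm = 5 × 10^10 m
GM = 6.637 × 10^19 m³/s²
2a = 1 × 10^11 m
ε = −GM/(2a) = -6.637 × 10^8 J/kg ≈ -663.7 MJ/kg

Final answer: -663.7 MJ/kg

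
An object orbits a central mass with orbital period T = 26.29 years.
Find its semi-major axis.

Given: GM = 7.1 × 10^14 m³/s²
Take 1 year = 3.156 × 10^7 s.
T = 26.29 years = 8.29712 × 10^8 s
GM = 7.1 × 10^14 m³/s²
Kepler's third law: a³ = GM T² / (4π²)
T² = 6.88423 × 10^17 s²
a³ = (7.1 × 10^14) × (6.88423 × 10^17) / (4π²) = 1.23809 × 10^31 m³
a = (a³)^(1/3) = 2.3134 × 10^10 m ≈ 23.13 Gm

Final answer: 23.13 Gm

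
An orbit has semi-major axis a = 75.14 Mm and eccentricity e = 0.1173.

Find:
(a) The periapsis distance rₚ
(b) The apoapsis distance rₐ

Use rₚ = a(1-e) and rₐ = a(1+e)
a = 75.14 Mm = 7.514 × 10^7 m
e = 0.1173:  1 − e = 0.8827,  1 + e = 1.1173
(a) rₚ = a(1 − e) = 7.514 × 10^7 m × 0.8827 = 6.63261 × 10^7 m ≈ 66.33 Mm
(b) rₐ = a(1 + e) = 7.514 × 10^7 m × 1.1173 = 8.39539 × 10^7 m ≈ 83.95 Mm

Final answer:
(a) rₚ = 66.33 Mm
(b) rₐ = 83.95 Mm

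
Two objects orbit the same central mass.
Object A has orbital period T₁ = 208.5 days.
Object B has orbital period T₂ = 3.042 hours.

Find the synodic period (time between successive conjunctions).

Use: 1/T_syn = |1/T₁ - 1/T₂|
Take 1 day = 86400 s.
T₁ = 208.5 days = 1.80144 × 10^7 s
T₂ = 3.042 hours = 10951.2 s
1/T₁ = 5.55111 × 10^-8 s⁻¹
1/T₂ = 9.13142 × 10^-5 s⁻¹
|1/T₁ − 1/T₂| = 9.12587 × 10^-5 s⁻¹
T_syn = 1 / |1/T₁ − 1/T₂| = 10957.9 s ≈ 3.044 hours

Final answer: T_syn = 3.044 hours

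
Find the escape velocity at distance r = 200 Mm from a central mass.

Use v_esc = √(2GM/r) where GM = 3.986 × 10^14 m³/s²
r = 200 Mm = 2 × 10^8 m
GM = 3.986 × 10^14 m³/s²
2GM/r = 2 × (3.986 × 10^14) / (2 × 10^8) = 3.986 × 10^6 m²/s²
v_esc = √(2GM/r) = 1996.5 m/s ≈ 1.996 km/s

Final answer: 1.996 km/s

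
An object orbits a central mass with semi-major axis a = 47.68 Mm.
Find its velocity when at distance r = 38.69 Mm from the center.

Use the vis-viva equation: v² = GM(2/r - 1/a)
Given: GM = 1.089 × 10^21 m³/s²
a = 47.68 Mm = 4.768 × 10^7 m
r = 38.69 Mm = 3.869 × 10^7 m
GM = 1.089 × 10^21 m³/s²
2/r − 1/a = 5.16929 × 10^-8 − 2.09732 × 10^-8 = 3.07198 × 10^-8 m⁻¹
v² = GM (2/r − 1/a) = 3.34539 × 10^13 m²/s²
v = 5.78393 × 10^6 m/s ≈ 5784 km/s

Final answer: 5784 km/s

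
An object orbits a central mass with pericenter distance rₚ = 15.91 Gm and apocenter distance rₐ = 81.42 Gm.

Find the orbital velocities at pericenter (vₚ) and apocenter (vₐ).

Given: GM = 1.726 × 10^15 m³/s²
rₚ = 15.91 Gm = 1.591 × 10^10 m
rₐ = 81.42 Gm = 8.142 × 10^10 m
GM = 1.726 × 10^15 m³/s²
a = (rₚ + rₐ)/2 = 4.8665 × 10^10 m
Vis-viva: v² = GM (2/r − 1/a)
vₚ² = 1.726 × 10^15 × (1.25707 × 10^-10 − 2.05486 × 10^-11) = 181503 m²/s²
vₚ = 426.032 m/s ≈ 426 m/s
vₐ² = 1.726 × 10^15 × (2.4564 × 10^-11 − 2.05486 × 10^-11) = 6930.48 m²/s²
vₐ = 83.2495 m/s ≈ 83.25 m/s

Final answer: vₚ = 426 m/s, vₐ = 83.25 m/s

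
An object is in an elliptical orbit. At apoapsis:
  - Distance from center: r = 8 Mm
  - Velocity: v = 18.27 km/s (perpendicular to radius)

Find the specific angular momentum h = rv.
r = 8 Mm = 8 × 10^6 m
v = 18.27 km/s = 18270 m/s
h = rv = 8 × 10^6 × 18270 = 1.4616 × 10^11 m²/s ≈ 1.462 × 10^11 m²/s

Final answer: h = 1.462 × 10^11 m²/s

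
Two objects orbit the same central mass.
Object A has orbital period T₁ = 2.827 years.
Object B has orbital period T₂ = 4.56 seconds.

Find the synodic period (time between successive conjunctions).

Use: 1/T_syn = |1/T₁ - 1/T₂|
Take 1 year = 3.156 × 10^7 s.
T₁ = 2.827 years = 8.92201 × 10^7 s
T₂ = 4.56 seconds
1/T₁ = 1.12082 × 10^-8 s⁻¹
1/T₂ = 0.219298 s⁻¹
|1/T₁ − 1/T₂| = 0.219298 s⁻¹
T_syn = 1 / |1/T₁ − 1/T₂| = 4.56 s ≈ 4.56 seconds

Final answer: T_syn = 4.56 seconds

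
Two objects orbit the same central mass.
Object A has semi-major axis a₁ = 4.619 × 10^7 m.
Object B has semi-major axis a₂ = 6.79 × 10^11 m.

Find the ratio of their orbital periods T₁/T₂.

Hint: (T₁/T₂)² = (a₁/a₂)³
a₁ = 4.619 × 10^7 m
a₂ = 6.79 × 10^11 m
a₁/a₂ = 6.80265 × 10^-5
T₁/T₂ = (a₁/a₂)^(3/2) = (6.80265 × 10^-5)^1.5 = 5.6107 × 10^-7

Final answer: T₁/T₂ = 5.611 × 10^-7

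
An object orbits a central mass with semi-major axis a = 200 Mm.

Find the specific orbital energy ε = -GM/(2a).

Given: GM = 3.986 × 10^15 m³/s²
a = 200 Mm = 2 × 10^8 m
GM = 3.986 × 10^15 m³/s²
2a = 4 × 10^8 m
ε = −GM/(2a) = -9.965 × 10^6 J/kg ≈ -9.965 MJ/kg

Final answer: -9.965 MJ/kg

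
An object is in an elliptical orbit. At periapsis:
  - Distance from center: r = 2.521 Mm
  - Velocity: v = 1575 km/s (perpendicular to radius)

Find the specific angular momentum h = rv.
r = 2.521 Mm = 2.521 × 10^6 m
v = 1575 km/s = 1.575 × 10^6 m/s
h = rv = 2.521 × 10^6 × 1.575 × 10^6 = 3.97058 × 10^12 m²/s ≈ 3.971 × 10^12 m²/s

Final answer: h = 3.971 × 10^12 m²/s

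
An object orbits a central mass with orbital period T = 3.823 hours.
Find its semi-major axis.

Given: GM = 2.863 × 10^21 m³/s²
T = 3.823 hours = 13762.8 s
GM = 2.863 × 10^21 m³/s²
Kepler's third law: a³ = GM T² / (4π²)
T² = 1.89415 × 10^8 s²
a³ = (2.863 × 10^21) × (1.89415 × 10^8) / (4π²) = 1.37365 × 10^28 m³
a = (a³)^(1/3) = 2.39492 × 10^9 m ≈ 2.395 Gm

Final answer: 2.395 Gm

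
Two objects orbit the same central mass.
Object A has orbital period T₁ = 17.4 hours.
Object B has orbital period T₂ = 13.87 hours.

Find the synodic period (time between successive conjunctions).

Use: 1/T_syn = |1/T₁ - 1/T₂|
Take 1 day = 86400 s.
T₁ = 17.4 hours = 62640 s
T₂ = 13.87 hours = 49932 s
1/T₁ = 1.59642 × 10^-5 s⁻¹
1/T₂ = 2.00272 × 10^-5 s⁻¹
|1/T₁ − 1/T₂| = 4.063 × 10^-6 s⁻¹
T_syn = 1 / |1/T₁ − 1/T₂| = 246124 s ≈ 2.849 days

Final answer: T_syn = 2.849 days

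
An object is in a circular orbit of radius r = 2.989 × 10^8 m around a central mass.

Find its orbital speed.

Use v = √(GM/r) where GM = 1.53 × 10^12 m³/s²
r = 2.989 × 10^8 m
GM = 1.53 × 10^12 m³/s²
GM/r = (1.53 × 10^12) / (2.989 × 10^8) = 5118.77 m²/s²
v = √(GM/r) = 71.5456 m/s ≈ 71.55 m/s

Final answer: 71.55 m/s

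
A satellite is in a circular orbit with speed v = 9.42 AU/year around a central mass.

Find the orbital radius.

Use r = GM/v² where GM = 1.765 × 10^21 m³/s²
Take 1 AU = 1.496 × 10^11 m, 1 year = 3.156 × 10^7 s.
v = 9.42 AU/year = 44652.5 m/s
GM = 1.765 × 10^21 m³/s²
v² = 1.99384 × 10^9 m²/s²
r = GM/v² = (1.765 × 10^21) / (1.99384 × 10^9) = 8.85225 × 10^11 m ≈ 5.917 AU

Final answer: 5.917 AU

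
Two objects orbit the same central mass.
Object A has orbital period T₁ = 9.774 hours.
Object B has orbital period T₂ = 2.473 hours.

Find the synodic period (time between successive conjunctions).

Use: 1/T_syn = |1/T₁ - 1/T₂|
T₁ = 9.774 hours = 35186.4 s
T₂ = 2.473 hours = 8902.8 s
1/T₁ = 2.84201 × 10^-5 s⁻¹
1/T₂ = 0.000112324 s⁻¹
|1/T₁ − 1/T₂| = 8.39041 × 10^-5 s⁻¹
T_syn = 1 / |1/T₁ − 1/T₂| = 11918.4 s ≈ 3.311 hours

Final answer: T_syn = 3.311 hours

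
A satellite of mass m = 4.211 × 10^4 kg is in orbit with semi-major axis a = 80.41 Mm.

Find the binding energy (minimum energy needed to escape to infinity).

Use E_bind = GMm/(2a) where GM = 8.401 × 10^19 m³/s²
a = 80.41 Mm = 8.041 × 10^7 m
GM = 8.401 × 10^19 m³/s²
m = 4.211 × 10^4 kg
GMm = 8.401 × 10^19 × 42110 = 3.53766 × 10^24 m³·kg/s²
2a = 1.6082 × 10^8 m
E_bind = GMm/(2a) = 2.19976 × 10^16 J ≈ 22 PJ

Final answer: 22 PJ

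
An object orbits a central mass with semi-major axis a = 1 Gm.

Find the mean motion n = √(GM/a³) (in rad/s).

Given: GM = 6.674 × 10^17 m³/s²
a = 1 Gm = 1 × 10^9 m
GM = 6.674 × 10^17 m³/s²
a³ = 1 × 10^27 m³
GM/a³ = (6.674 × 10^17) / (1 × 10^27) = 6.674 × 10^-10 s⁻²
n = √(GM/a³) = 2.58341 × 10^-5 rad/s ≈ 2.583 × 10^-5 rad/s

Final answer: n = 2.583 × 10^-5 rad/s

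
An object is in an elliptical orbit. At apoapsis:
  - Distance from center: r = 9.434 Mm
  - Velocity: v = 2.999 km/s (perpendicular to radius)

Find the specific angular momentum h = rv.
r = 9.434 Mm = 9.434 × 10^6 m
v = 2.999 km/s = 2999 m/s
h = rv = 9.434 × 10^6 × 2999 = 2.82926 × 10^10 m²/s ≈ 2.829 × 10^10 m²/s

Final answer: h = 2.829 × 10^10 m²/s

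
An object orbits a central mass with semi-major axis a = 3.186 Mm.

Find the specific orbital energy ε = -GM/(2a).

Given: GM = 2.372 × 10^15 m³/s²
a = 3.186 Mm = 3.186 × 10^6 m
GM = 2.372 × 10^15 m³/s²
2a = 6.372 × 10^6 m
ε = −GM/(2a) = -3.72254 × 10^8 J/kg ≈ -372.3 MJ/kg

Final answer: -372.3 MJ/kg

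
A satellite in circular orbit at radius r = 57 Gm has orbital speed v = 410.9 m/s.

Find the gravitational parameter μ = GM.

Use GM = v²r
r = 57 Gm = 5.7 × 10^10 m
v = 410.9 m/s
v² = 168839 m²/s²
GM = v²r = 168839 × 5.7 × 10^10 = 9.62381 × 10^15 m³/s²
GM ≈ 9.624 × 10^15 m³/s²

Final answer: GM = 9.624 × 10^15 m³/s²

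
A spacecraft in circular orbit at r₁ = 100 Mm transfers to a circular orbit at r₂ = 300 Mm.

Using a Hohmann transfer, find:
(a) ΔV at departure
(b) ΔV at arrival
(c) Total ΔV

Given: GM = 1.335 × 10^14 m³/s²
r₁ = 100 Mm = 1 × 10^8 m
r₂ = 300 Mm = 3 × 10^8 m
GM = 1.335 × 10^14 m³/s²
Transfer ellipse: a_t = (r₁ + r₂)/2 = 2 × 10^8 m
Circular speed at r₁: v₁ = √(GM/r₁) = 1155.42 m/s
Transfer speed at r₁ (periapsis): v₁ₜ = √(GM(2/r₁ − 1/a_t)) = 1415.1 m/s
(a) ΔV₁ = v₁ₜ − v₁ = 259.675 m/s ≈ 259.7 m/s
Circular speed at r₂: v₂ = √(GM/r₂) = 667.083 m/s
Transfer speed at r₂ (apoapsis): v₂ₜ = √(GM(2/r₂ − 1/a_t)) = 471.699 m/s
(b) ΔV₂ = v₂ − v₂ₜ = 195.384 m/s ≈ 195.4 m/s
(c) ΔV_total = ΔV₁ + ΔV₂ = 455.059 m/s ≈ 455.1 m/s

Final answer:
(a) ΔV₁ = 259.7 m/s
(b) ΔV₂ = 195.4 m/s
(c) ΔV_total = 455.1 m/s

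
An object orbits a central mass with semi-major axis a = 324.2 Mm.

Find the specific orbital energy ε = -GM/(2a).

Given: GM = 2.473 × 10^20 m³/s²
a = 324.2 Mm = 3.242 × 10^8 m
GM = 2.473 × 10^20 m³/s²
2a = 6.484 × 10^8 m
ε = −GM/(2a) = -3.814 × 10^11 J/kg ≈ -381.4 GJ/kg

Final answer: -381.4 GJ/kg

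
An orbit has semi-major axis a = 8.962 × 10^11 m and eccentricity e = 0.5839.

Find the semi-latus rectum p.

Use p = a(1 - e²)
a = 8.962 × 10^11 m
e = 0.5839,  e² = 0.340939,  1 − e² = 0.659061
p = a(1 − e²) = 8.962 × 10^11 m × 0.659061 = 5.9065 × 10^11 m ≈ 5.907 × 10^11 m

Final answer: p = 5.907 × 10^11 m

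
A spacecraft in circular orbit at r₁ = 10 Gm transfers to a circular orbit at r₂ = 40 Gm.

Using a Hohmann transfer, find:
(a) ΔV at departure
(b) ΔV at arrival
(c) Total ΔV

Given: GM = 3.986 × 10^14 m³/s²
r₁ = 10 Gm = 1 × 10^10 m
r₂ = 40 Gm = 4 × 10^10 m
GM = 3.986 × 10^14 m³/s²
Transfer ellipse: a_t = (r₁ + r₂)/2 = 2.5 × 10^10 m
Circular speed at r₁: v₁ = √(GM/r₁) = 199.65 m/s
Transfer speed at r₁ (periapsis): v₁ₜ = √(GM(2/r₁ − 1/a_t)) = 252.539 m/s
(a) ΔV₁ = v₁ₜ − v₁ = 52.8894 m/s ≈ 52.89 m/s
Circular speed at r₂: v₂ = √(GM/r₂) = 99.8248 m/s
Transfer speed at r₂ (apoapsis): v₂ₜ = √(GM(2/r₂ − 1/a_t)) = 63.1348 m/s
(b) ΔV₂ = v₂ − v₂ₜ = 36.6901 m/s ≈ 36.69 m/s
(c) ΔV_total = ΔV₁ + ΔV₂ = 89.5795 m/s ≈ 89.58 m/s

Final answer:
(a) ΔV₁ = 52.89 m/s
(b) ΔV₂ = 36.69 m/s
(c) ΔV_total = 89.58 m/s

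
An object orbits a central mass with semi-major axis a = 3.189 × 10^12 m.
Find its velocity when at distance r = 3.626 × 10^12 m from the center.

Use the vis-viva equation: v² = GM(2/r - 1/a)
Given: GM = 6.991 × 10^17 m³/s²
a = 3.189 × 10^12 m
r = 3.626 × 10^12 m
GM = 6.991 × 10^17 m³/s²
2/r − 1/a = 5.51572 × 10^-13 − 3.13578 × 10^-13 = 2.37994 × 10^-13 m⁻¹
v² = GM (2/r − 1/a) = 166382 m²/s²
v = 407.899 m/s ≈ 407.9 m/s

Final answer: 407.9 m/s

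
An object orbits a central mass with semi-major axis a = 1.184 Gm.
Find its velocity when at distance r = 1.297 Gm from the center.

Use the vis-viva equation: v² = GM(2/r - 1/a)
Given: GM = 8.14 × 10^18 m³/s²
a = 1.184 Gm = 1.184 × 10^9 m
r = 1.297 Gm = 1.297 × 10^9 m
GM = 8.14 × 10^18 m³/s²
2/r − 1/a = 1.54202 × 10^-9 − 8.44595 × 10^-10 = 6.97425 × 10^-10 m⁻¹
v² = GM (2/r − 1/a) = 5.67704 × 10^9 m²/s²
v = 75346.2 m/s ≈ 75.35 km/s

Final answer: 75.35 km/s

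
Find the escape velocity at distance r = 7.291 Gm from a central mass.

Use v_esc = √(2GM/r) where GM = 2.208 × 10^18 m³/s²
r = 7.291 Gm = 7.291 × 10^9 m
GM = 2.208 × 10^18 m³/s²
2GM/r = 2 × (2.208 × 10^18) / (7.291 × 10^9) = 6.05678 × 10^8 m²/s²
v_esc = √(2GM/r) = 24610.5 m/s ≈ 24.61 km/s

Final answer: 24.61 km/s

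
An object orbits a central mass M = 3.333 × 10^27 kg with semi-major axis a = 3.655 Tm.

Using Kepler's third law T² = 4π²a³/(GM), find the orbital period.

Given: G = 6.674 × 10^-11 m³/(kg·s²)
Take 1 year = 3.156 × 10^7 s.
M = 3.333 × 10^27 kg
GM = G × M = 6.674 × 10^-11 × 3.333 × 10^27 = 2.22444 × 10^17 m³/s²
a = 3.655 Tm = 3.655 × 10^12 m
a³ = 4.88272 × 10^37 m³
T = 2π √(a³/GM) = 2π √((4.88272 × 10^37) / (2.22444 × 10^17)) = 2π × 1.48156 × 10^10 s
T = 9.30894 × 10^10 s ≈ 2950 years

Final answer: 2950 years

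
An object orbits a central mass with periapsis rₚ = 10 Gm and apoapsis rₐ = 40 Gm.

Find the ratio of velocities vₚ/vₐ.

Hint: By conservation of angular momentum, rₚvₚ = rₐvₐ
rₚ = 10 Gm = 1 × 10^10 m
rₐ = 40 Gm = 4 × 10^10 m
rₚvₚ = rₐvₐ  ⇒  vₚ/vₐ = rₐ/rₚ
vₚ/vₐ = (4 × 10^10) / (1 × 10^10) = 4

Final answer: vₚ/vₐ = 4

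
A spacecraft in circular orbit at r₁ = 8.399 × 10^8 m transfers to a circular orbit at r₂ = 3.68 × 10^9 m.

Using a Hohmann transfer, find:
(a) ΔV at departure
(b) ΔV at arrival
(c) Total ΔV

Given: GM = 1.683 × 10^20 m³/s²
r₁ = 8.399 × 10^8 m
r₂ = 3.68 × 10^9 m
GM = 1.683 × 10^20 m³/s²
Transfer ellipse: a_t = (r₁ + r₂)/2 = 2.25995 × 10^9 m
Circular speed at r₁: v₁ = √(GM/r₁) = 447639 m/s
Transfer speed at r₁ (periapsis): v₁ₜ = √(GM(2/r₁ − 1/a_t)) = 571219 m/s
(a) ΔV₁ = v₁ₜ − v₁ = 123580 m/s ≈ 123.6 km/s
Circular speed at r₂: v₂ = √(GM/r₂) = 213854 m/s
Transfer speed at r₂ (apoapsis): v₂ₜ = √(GM(2/r₂ − 1/a_t)) = 130371 m/s
(b) ΔV₂ = v₂ − v₂ₜ = 83482.9 m/s ≈ 83.48 km/s
(c) ΔV_total = ΔV₁ + ΔV₂ = 207063 m/s ≈ 207.1 km/s

Final answer:
(a) ΔV₁ = 123.6 km/s
(b) ΔV₂ = 83.48 km/s
(c) ΔV_total = 207.1 km/s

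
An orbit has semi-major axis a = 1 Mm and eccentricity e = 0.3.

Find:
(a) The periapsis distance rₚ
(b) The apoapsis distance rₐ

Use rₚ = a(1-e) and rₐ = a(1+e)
a = 1 Mm = 1 × 10^6 m
e = 0.3:  1 − e = 0.7,  1 + e = 1.3
(a) rₚ = a(1 − e) = 1 × 10^6 m × 0.7 = 700000 m ≈ 700 km
(b) rₐ = a(1 + e) = 1 × 10^6 m × 1.3 = 1.3 × 10^6 m ≈ 1.3 Mm

Final answer:
(a) rₚ = 700 km
(b) rₐ = 1.3 Mm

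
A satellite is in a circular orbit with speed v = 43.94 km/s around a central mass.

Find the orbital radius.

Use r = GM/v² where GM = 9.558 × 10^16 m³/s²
v = 43.94 km/s = 43940 m/s
GM = 9.558 × 10^16 m³/s²
v² = 1.93072 × 10^9 m²/s²
r = GM/v² = (9.558 × 10^16) / (1.93072 × 10^9) = 4.95048 × 10^7 m ≈ 4.95 × 10^7 m

Final answer: 4.95 × 10^7 m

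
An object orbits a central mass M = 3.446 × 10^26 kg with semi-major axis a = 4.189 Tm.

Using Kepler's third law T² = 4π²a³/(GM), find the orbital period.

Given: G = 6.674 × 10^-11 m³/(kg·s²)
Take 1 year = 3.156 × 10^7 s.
M = 3.446 × 10^26 kg
GM = G × M = 6.674 × 10^-11 × 3.446 × 10^26 = 2.29986 × 10^16 m³/s²
a = 4.189 Tm = 4.189 × 10^12 m
a³ = 7.35074 × 10^37 m³
T = 2π √(a³/GM) = 2π √((7.35074 × 10^37) / (2.29986 × 10^16)) = 2π × 5.65347 × 10^10 s
T = 3.55218 × 10^11 s ≈ 1.126 × 10^4 years

Final answer: 1.126 × 10^4 years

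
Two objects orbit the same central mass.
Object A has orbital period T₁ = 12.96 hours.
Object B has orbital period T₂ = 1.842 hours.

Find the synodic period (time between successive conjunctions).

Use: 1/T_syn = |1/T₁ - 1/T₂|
T₁ = 12.96 hours = 46656 s
T₂ = 1.842 hours = 6631.2 s
1/T₁ = 2.14335 × 10^-5 s⁻¹
1/T₂ = 0.000150802 s⁻¹
|1/T₁ − 1/T₂| = 0.000129369 s⁻¹
T_syn = 1 / |1/T₁ − 1/T₂| = 7729.84 s ≈ 2.147 hours

Final answer: T_syn = 2.147 hours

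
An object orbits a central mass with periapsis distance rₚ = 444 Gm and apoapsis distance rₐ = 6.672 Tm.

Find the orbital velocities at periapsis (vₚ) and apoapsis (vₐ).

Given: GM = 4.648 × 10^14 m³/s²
rₚ = 444 Gm = 4.44 × 10^11 m
rₐ = 6.672 Tm = 6.672 × 10^12 m
GM = 4.648 × 10^14 m³/s²
a = (rₚ + rₐ)/2 = 3.558 × 10^12 m
Vis-viva: v² = GM (2/r − 1/a)
vₚ² = 4.648 × 10^14 × (4.5045 × 10^-12 − 2.81057 × 10^-13) = 1963.06 m²/s²
vₚ = 44.3064 m/s ≈ 44.31 m/s
vₐ² = 4.648 × 10^14 × (2.9976 × 10^-13 − 2.81057 × 10^-13) = 8.69335 m²/s²
vₐ = 2.94845 m/s ≈ 2.948 m/s

Final answer: vₚ = 44.31 m/s, vₐ = 2.948 m/s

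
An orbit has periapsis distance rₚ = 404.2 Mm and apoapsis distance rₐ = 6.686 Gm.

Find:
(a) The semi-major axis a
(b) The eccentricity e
rₚ = 404.2 Mm = 4.042 × 10^8 m
rₐ = 6.686 Gm = 6.686 × 10^9 m
(a) a = (rₚ + rₐ)/2 = 3.5451 × 10^9 m ≈ 3.545 Gm
(b) e = (rₐ − rₚ)/(rₐ + rₚ) = (6.2818 × 10^9) / (7.0902 × 10^9) = 0.885983

Final answer:
(a) a = 3.545 Gm
(b) e = 0.886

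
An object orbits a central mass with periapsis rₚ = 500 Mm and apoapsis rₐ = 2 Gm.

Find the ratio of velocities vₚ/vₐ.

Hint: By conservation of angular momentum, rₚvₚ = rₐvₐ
rₚ = 500 Mm = 5 × 10^8 m
rₐ = 2 Gm = 2 × 10^9 m
rₚvₚ = rₐvₐ  ⇒  vₚ/vₐ = rₐ/rₚ
vₚ/vₐ = (2 × 10^9) / (5 × 10^8) = 4

Final answer: vₚ/vₐ = 4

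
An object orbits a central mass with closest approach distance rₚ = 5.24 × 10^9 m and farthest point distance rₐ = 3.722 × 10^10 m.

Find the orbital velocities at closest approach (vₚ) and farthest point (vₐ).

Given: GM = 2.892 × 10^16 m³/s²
rₚ = 5.24 × 10^9 m
rₐ = 3.722 × 10^10 m
GM = 2.892 × 10^16 m³/s²
a = (rₚ + rₐ)/2 = 2.123 × 10^10 m
Vis-viva: v² = GM (2/r − 1/a)
vₚ² = 2.892 × 10^16 × (3.81679 × 10^-10 − 4.71032 × 10^-11) = 9.67594 × 10^6 m²/s²
vₚ = 3110.62 m/s ≈ 3.111 km/s
vₐ² = 2.892 × 10^16 × (5.37346 × 10^-11 − 4.71032 × 10^-11) = 191780 m²/s²
vₐ = 437.927 m/s ≈ 437.9 m/s

Final answer: vₚ = 3.111 km/s, vₐ = 437.9 m/s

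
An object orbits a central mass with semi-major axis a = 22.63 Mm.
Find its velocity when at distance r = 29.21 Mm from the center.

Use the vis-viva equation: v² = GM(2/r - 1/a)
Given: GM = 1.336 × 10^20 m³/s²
a = 22.63 Mm = 2.263 × 10^7 m
r = 29.21 Mm = 2.921 × 10^7 m
GM = 1.336 × 10^20 m³/s²
2/r − 1/a = 6.84697 × 10^-8 − 4.41891 × 10^-8 = 2.42806 × 10^-8 m⁻¹
v² = GM (2/r − 1/a) = 3.24388 × 10^12 m²/s²
v = 1.80108 × 10^6 m/s ≈ 1801 km/s

Final answer: 1801 km/s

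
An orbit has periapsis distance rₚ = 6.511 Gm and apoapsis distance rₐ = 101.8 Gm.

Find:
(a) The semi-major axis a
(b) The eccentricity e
rₚ = 6.511 Gm = 6.511 × 10^9 m
rₐ = 101.8 Gm = 1.018 × 10^11 m
(a) a = (rₚ + rₐ)/2 = 5.41555 × 10^10 m ≈ 54.16 Gm
(b) e = (rₐ − rₚ)/(rₐ + rₚ) = (9.5289 × 10^10) / (1.08311 × 10^11) = 0.879772

Final answer:
(a) a = 54.16 Gm
(b) e = 0.8798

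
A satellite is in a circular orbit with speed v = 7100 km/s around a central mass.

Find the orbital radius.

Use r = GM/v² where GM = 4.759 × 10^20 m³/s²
v = 7100 km/s = 7.1 × 10^6 m/s
GM = 4.759 × 10^20 m³/s²
v² = 5.041 × 10^13 m²/s²
r = GM/v² = (4.759 × 10^20) / (5.041 × 10^13) = 9.44059 × 10^6 m ≈ 9.441 × 10^6 m

Final answer: 9.441 × 10^6 m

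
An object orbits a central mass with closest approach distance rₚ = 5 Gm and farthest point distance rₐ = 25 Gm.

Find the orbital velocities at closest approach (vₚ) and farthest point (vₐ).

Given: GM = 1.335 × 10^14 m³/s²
rₚ = 5 Gm = 5 × 10^9 m
rₐ = 25 Gm = 2.5 × 10^10 m
GM = 1.335 × 10^14 m³/s²
a = (rₚ + rₐ)/2 = 1.5 × 10^10 m
Vis-viva: v² = GM (2/r − 1/a)
vₚ² = 1.335 × 10^14 × (4 × 10^-10 − 6.66667 × 10^-11) = 44500 m²/s²
vₚ = 210.95 m/s ≈ 211 m/s
vₐ² = 1.335 × 10^14 × (8 × 10^-11 − 6.66667 × 10^-11) = 1780 m²/s²
vₐ = 42.19 m/s ≈ 42.19 m/s

Final answer: vₚ = 211 m/s, vₐ = 42.19 m/s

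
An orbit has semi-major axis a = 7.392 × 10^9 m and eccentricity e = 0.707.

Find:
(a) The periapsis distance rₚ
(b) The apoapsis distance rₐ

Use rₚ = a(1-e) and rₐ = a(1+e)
a = 7.392 × 10^9 m
e = 0.707:  1 − e = 0.293,  1 + e = 1.707
(a) rₚ = a(1 − e) = 7.392 × 10^9 m × 0.293 = 2.16586 × 10^9 m ≈ 2.166 × 10^9 m
(b) rₐ = a(1 + e) = 7.392 × 10^9 m × 1.707 = 1.26181 × 10^10 m ≈ 1.262 × 10^10 m

Final answer:
(a) rₚ = 2.166 × 10^9 m
(b) rₐ = 1.262 × 10^10 m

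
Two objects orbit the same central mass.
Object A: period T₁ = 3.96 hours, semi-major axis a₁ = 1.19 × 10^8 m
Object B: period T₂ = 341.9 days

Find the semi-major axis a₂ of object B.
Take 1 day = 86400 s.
T₁ = 3.96 hours = 14256 s
T₂ = 341.9 days = 2.95402 × 10^7 s
a₁ = 1.19 × 10^8 m
Kepler's third law: (T₂/T₁)² = (a₂/a₁)³  ⇒  a₂ = a₁ (T₂/T₁)^(2/3)
T₂/T₁ = 2072.12
(T₂/T₁)^(2/3) = 162.534
a₂ = 1.19 × 10^8 m × 162.534 = 1.93415 × 10^10 m ≈ 1.934 × 10^10 m

Final answer: a₂ = 1.934 × 10^10 m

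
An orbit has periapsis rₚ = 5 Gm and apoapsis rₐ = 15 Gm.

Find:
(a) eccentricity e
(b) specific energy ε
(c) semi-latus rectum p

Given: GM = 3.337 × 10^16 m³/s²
rₚ = 5 Gm = 5 × 10^9 m
rₐ = 15 Gm = 1.5 × 10^10 m
GM = 3.337 × 10^16 m³/s²
a = (rₚ + rₐ)/2 = 1 × 10^10 m
e = (rₐ − rₚ)/(rₐ + rₚ) = (1 × 10^10) / (2 × 10^10) = 0.5
(a) e = 0.5 ≈ 0.5
(b) 2a = 2 × 10^10 m;  ε = −GM/(2a) = -1.6685 × 10^6 J/kg ≈ -1.669 MJ/kg
(c) 1 − e² = 0.75;  p = a(1 − e²) = 1 × 10^10 × 0.75 = 7.5 × 10^9 m ≈ 7.5 Gm

Final answer:
(a) eccentricity e = 0.5
(b) specific energy ε = -1.669 MJ/kg
(c) semi-latus rectum p = 7.5 Gm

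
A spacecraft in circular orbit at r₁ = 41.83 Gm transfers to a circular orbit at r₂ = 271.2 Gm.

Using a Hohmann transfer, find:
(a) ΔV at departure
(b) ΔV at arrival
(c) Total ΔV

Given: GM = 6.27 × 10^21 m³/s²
r₁ = 41.83 Gm = 4.183 × 10^10 m
r₂ = 271.2 Gm = 2.712 × 10^11 m
GM = 6.27 × 10^21 m³/s²
Transfer ellipse: a_t = (r₁ + r₂)/2 = 1.56515 × 10^11 m
Circular speed at r₁: v₁ = √(GM/r₁) = 387159 m/s
Transfer speed at r₁ (periapsis): v₁ₜ = √(GM(2/r₁ − 1/a_t)) = 509632 m/s
(a) ΔV₁ = v₁ₜ − v₁ = 122473 m/s ≈ 122.5 km/s
Circular speed at r₂: v₂ = √(GM/r₂) = 152051 m/s
Transfer speed at r₂ (apoapsis): v₂ₜ = √(GM(2/r₂ − 1/a_t)) = 78605.9 m/s
(b) ΔV₂ = v₂ − v₂ₜ = 73445 m/s ≈ 73.45 km/s
(c) ΔV_total = ΔV₁ + ΔV₂ = 195918 m/s ≈ 195.9 km/s

Final answer:
(a) ΔV₁ = 122.5 km/s
(b) ΔV₂ = 73.45 km/s
(c) ΔV_total = 195.9 km/s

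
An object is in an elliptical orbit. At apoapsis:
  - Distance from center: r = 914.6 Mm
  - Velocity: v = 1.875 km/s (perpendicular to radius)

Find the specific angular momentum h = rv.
r = 914.6 Mm = 9.146 × 10^8 m
v = 1.875 km/s = 1875 m/s
h = rv = 9.146 × 10^8 × 1875 = 1.71488 × 10^12 m²/s ≈ 1.715 × 10^12 m²/s

Final answer: h = 1.715 × 10^12 m²/s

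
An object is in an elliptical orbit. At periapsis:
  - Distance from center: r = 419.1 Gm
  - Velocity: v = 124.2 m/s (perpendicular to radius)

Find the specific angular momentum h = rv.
r = 419.1 Gm = 4.191 × 10^11 m
v = 124.2 m/s
h = rv = 4.191 × 10^11 × 124.2 = 5.20522 × 10^13 m²/s ≈ 5.205 × 10^13 m²/s

Final answer: h = 5.205 × 10^13 m²/s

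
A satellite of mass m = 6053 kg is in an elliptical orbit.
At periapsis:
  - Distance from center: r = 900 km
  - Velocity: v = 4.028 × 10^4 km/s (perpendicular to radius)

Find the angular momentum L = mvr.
r = 900 km = 900000 m
v = 4.028 × 10^4 km/s = 4.028 × 10^7 m/s
vr = 4.028 × 10^7 × 900000 = 3.6252 × 10^13 m²/s
L = m × vr = 6053 × 3.6252 × 10^13 = 2.19433 × 10^17 kg·m²/s ≈ 2.194 × 10^17 kg·m²/s

Final answer: L = 2.194 × 10^17 kg·m²/s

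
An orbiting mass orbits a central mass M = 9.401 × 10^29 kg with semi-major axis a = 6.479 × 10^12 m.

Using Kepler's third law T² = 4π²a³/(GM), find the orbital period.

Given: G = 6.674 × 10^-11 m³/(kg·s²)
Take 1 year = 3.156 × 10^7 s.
M = 9.401 × 10^29 kg
GM = G × M = 6.674 × 10^-11 × 9.401 × 10^29 = 6.27423 × 10^19 m³/s²
a = 6.479 × 10^12 m
a³ = 2.71972 × 10^38 m³
T = 2π √(a³/GM) = 2π √((2.71972 × 10^38) / (6.27423 × 10^19)) = 2π × 2.08201 × 10^9 s
T = 1.30816 × 10^10 s ≈ 414.5 years

Final answer: 414.5 years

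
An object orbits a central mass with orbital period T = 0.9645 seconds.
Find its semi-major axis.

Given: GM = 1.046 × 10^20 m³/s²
T = 0.9645 seconds
GM = 1.046 × 10^20 m³/s²
Kepler's third law: a³ = GM T² / (4π²)
T² = 0.93026 s²
a³ = (1.046 × 10^20) × 0.93026 / (4π²) = 2.46477 × 10^18 m³
a = (a³)^(1/3) = 1.3508 × 10^6 m ≈ 1.351 Mm

Final answer: 1.351 Mm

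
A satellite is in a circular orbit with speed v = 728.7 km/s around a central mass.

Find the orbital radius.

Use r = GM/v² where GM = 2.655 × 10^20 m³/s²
v = 728.7 km/s = 728700 m/s
GM = 2.655 × 10^20 m³/s²
v² = 5.31004 × 10^11 m²/s²
r = GM/v² = (2.655 × 10^20) / (5.31004 × 10^11) = 4.99997 × 10^8 m ≈ 500 Mm

Final answer: 500 Mm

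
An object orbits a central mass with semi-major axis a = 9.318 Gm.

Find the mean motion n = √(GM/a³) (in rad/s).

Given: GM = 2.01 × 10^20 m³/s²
a = 9.318 Gm = 9.318 × 10^9 m
GM = 2.01 × 10^20 m³/s²
a³ = 8.09037 × 10^29 m³
GM/a³ = (2.01 × 10^20) / (8.09037 × 10^29) = 2.48444 × 10^-10 s⁻²
n = √(GM/a³) = 1.57621 × 10^-5 rad/s ≈ 1.576 × 10^-5 rad/s

Final answer: n = 1.576 × 10^-5 rad/s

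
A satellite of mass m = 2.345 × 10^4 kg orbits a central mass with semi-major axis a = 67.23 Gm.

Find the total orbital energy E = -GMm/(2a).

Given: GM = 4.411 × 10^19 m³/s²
a = 67.23 Gm = 6.723 × 10^10 m
GM = 4.411 × 10^19 m³/s²
2a = 1.3446 × 10^11 m
GMm = 4.411 × 10^19 × 23450 = 1.03438 × 10^24 m³·kg/s²
E = −GMm/(2a) = -7.69284 × 10^12 J ≈ -7.693 TJ

Final answer: -7.693 TJ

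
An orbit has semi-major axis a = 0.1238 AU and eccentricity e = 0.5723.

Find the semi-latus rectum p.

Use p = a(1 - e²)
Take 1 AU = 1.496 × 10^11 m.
a = 0.1238 AU = 1.85205 × 10^10 m
e = 0.5723,  e² = 0.327527,  1 − e² = 0.672473
p = a(1 − e²) = 1.85205 × 10^10 m × 0.672473 = 1.24545 × 10^10 m ≈ 0.08325 AU

Final answer: p = 0.08325 AU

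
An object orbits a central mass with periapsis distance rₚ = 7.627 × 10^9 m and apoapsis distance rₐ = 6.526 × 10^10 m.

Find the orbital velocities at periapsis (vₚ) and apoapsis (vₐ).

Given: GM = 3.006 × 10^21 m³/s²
rₚ = 7.627 × 10^9 m
rₐ = 6.526 × 10^10 m
GM = 3.006 × 10^21 m³/s²
a = (rₚ + rₐ)/2 = 3.64435 × 10^10 m
Vis-viva: v² = GM (2/r − 1/a)
vₚ² = 3.006 × 10^21 × (2.62226 × 10^-10 − 2.74397 × 10^-11) = 7.05768 × 10^11 m²/s²
vₚ = 840100 m/s ≈ 840.1 km/s
vₐ² = 3.006 × 10^21 × (3.06466 × 10^-11 − 2.74397 × 10^-11) = 9.63997 × 10^9 m²/s²
vₐ = 98183.3 m/s ≈ 98.18 km/s

Final answer: vₚ = 840.1 km/s, vₐ = 98.18 km/s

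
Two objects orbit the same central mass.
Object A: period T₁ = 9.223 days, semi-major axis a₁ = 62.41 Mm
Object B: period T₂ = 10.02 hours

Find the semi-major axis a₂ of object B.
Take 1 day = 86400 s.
T₁ = 9.223 days = 796867 s
T₂ = 10.02 hours = 36072 s
a₁ = 62.41 Mm = 6.241 × 10^7 m
Kepler's third law: (T₂/T₁)² = (a₂/a₁)³  ⇒  a₂ = a₁ (T₂/T₁)^(2/3)
T₂/T₁ = 0.0452673
(T₂/T₁)^(2/3) = 0.127015
a₂ = 6.241 × 10^7 m × 0.127015 = 7.92703 × 10^6 m ≈ 7.927 Mm

Final answer: a₂ = 7.927 Mm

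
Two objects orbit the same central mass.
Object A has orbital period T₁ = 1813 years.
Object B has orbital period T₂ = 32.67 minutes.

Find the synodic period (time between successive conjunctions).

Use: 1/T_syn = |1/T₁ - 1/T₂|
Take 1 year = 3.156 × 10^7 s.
T₁ = 1813 years = 5.72183 × 10^10 s
T₂ = 32.67 minutes = 1960.2 s
1/T₁ = 1.74769 × 10^-11 s⁻¹
1/T₂ = 0.000510152 s⁻¹
|1/T₁ − 1/T₂| = 0.000510152 s⁻¹
T_syn = 1 / |1/T₁ − 1/T₂| = 1960.2 s ≈ 32.67 minutes

Final answer: T_syn = 32.67 minutes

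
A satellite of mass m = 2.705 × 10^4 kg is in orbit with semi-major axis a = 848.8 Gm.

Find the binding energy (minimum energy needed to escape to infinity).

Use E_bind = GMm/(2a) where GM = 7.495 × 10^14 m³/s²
a = 848.8 Gm = 8.488 × 10^11 m
GM = 7.495 × 10^14 m³/s²
m = 2.705 × 10^4 kg
GMm = 7.495 × 10^14 × 27050 = 2.0274 × 10^19 m³·kg/s²
2a = 1.6976 × 10^12 m
E_bind = GMm/(2a) = 1.19427 × 10^7 J ≈ 11.94 MJ

Final answer: 11.94 MJ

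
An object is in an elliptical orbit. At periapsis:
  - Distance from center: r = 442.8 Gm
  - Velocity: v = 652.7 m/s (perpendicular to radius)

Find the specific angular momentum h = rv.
r = 442.8 Gm = 4.428 × 10^11 m
v = 652.7 m/s
h = rv = 4.428 × 10^11 × 652.7 = 2.89016 × 10^14 m²/s ≈ 2.89 × 10^14 m²/s

Final answer: h = 2.89 × 10^14 m²/s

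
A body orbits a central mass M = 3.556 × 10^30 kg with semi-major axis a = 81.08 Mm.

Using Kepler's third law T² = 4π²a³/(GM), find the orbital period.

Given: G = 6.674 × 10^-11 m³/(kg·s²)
M = 3.556 × 10^30 kg
GM = G × M = 6.674 × 10^-11 × 3.556 × 10^30 = 2.37327 × 10^20 m³/s²
a = 81.08 Mm = 8.108 × 10^7 m
a³ = 5.33017 × 10^23 m³
T = 2π √(a³/GM) = 2π √((5.33017 × 10^23) / (2.37327 × 10^20)) = 2π × 47.3911 s
T = 297.767 s ≈ 4.963 minutes

Final answer: 4.963 minutes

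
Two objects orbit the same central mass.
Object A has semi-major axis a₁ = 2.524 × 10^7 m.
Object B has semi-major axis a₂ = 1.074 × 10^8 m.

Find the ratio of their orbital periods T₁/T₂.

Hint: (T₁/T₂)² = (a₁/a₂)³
a₁ = 2.524 × 10^7 m
a₂ = 1.074 × 10^8 m
a₁/a₂ = 0.235009
T₁/T₂ = (a₁/a₂)^(3/2) = (0.235009)^1.5 = 0.113927

Final answer: T₁/T₂ = 0.1139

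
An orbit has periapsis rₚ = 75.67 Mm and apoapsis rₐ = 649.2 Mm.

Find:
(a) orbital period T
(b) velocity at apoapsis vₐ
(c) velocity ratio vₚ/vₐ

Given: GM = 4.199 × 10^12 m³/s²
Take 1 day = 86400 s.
rₚ = 75.67 Mm = 7.567 × 10^7 m
rₐ = 649.2 Mm = 6.492 × 10^8 m
GM = 4.199 × 10^12 m³/s²
a = (rₚ + rₐ)/2 = 3.62435 × 10^8 m
e = (rₐ − rₚ)/(rₐ + rₚ) = (5.7353 × 10^8) / (7.2487 × 10^8) = 0.791218
(a) a³ = 4.76091 × 10^25 m³;  T = 2π √(a³/GM) = 2π × 3.36723 × 10^6 s = 2.11569 × 10^7 s ≈ 244.9 days
(b) vₐ² = GM (2/rₐ − 1/a) = 4.199 × 10^12 × (3.08071 × 10^-9 − 2.75912 × 10^-9) = 1350.4 m²/s²;  vₐ = 36.7477 m/s ≈ 36.75 m/s
(c) vₚ/vₐ = rₐ/rₚ (angular momentum) = (6.492 × 10^8) / (7.567 × 10^7) = 8.57936 ≈ 8.579

Final answer:
(a) orbital period T = 244.9 days
(b) velocity at apoapsis vₐ = 36.75 m/s
(c) velocity ratio vₚ/vₐ = 8.579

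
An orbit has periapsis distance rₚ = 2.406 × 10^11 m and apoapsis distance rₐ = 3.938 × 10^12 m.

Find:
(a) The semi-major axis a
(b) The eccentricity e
rₚ = 2.406 × 10^11 m
rₐ = 3.938 × 10^12 m
(a) a = (rₚ + rₐ)/2 = 2.0893 × 10^12 m ≈ 2.089 × 10^12 m
(b) e = (rₐ − rₚ)/(rₐ + rₚ) = (3.6974 × 10^12) / (4.1786 × 10^12) = 0.884842

Final answer:
(a) a = 2.089 × 10^12 m
(b) e = 0.8848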